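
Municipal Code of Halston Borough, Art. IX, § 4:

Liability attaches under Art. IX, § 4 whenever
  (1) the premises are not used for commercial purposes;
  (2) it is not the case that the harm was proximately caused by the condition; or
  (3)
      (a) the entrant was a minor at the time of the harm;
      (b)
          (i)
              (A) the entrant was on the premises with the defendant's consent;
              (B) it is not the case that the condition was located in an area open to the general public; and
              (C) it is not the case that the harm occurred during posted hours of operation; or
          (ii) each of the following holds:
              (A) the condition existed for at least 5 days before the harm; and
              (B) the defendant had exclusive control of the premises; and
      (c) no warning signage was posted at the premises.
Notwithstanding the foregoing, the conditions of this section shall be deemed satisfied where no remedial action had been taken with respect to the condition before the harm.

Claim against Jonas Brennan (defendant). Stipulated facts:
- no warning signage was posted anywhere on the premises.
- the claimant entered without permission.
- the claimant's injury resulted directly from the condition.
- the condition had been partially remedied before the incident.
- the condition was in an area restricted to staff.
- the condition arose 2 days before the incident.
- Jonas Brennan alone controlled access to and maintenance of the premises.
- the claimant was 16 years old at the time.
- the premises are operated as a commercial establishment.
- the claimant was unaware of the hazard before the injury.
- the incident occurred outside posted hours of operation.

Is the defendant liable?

No — not liable.

(1) not (commercial use) — not met.
(2) not (proximate cause) — fails.
(a) entrant a minor — met.
(A) consent to enter — fails.
(B) not (public area) — satisfied.
(C) not (during posted hours) — met.
(i): F AND T AND T → false.
(A) condition ≥5 days old — not satisfied.
(B) exclusive control — holds.
(ii): F AND T → false.
(b) = F OR F = false.
(c) no signage posted — holds.
(3): T AND F AND T → false.
Overall = F OR F OR F = false.
Exception (no remedial action) — not satisfied.
Result: main false OR exception false → false.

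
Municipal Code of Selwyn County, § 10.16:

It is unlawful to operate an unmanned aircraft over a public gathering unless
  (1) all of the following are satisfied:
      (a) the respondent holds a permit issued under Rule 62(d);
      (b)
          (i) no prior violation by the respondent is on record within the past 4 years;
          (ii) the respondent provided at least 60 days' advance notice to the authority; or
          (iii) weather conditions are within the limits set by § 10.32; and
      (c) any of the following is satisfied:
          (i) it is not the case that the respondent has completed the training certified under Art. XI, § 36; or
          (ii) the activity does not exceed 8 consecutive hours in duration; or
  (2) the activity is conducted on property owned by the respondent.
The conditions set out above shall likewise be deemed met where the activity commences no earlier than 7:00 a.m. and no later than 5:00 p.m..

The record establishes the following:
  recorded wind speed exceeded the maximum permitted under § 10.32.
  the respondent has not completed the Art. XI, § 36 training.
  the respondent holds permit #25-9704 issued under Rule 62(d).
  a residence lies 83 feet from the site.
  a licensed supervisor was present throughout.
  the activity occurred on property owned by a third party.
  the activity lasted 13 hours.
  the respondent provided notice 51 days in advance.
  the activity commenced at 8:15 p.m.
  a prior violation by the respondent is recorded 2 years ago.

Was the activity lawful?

No — unlawful.

(a) holds permit — satisfied.
(i) no prior violation — not met.
(ii) ≥60 days' notice — not met.
(iii) weather ok — not met.
(b): F OR F OR F → false.
(i) not (training certified) — holds.
(ii) ≤ 8 hrs duration — not met.
So (c) is satisfied (T OR F).
(1) = T AND F AND T = false.
(2) own property — fails.
Overall: F OR F → false.
Exception (start within hours) — not satisfied.
Result: main false OR exception false → false.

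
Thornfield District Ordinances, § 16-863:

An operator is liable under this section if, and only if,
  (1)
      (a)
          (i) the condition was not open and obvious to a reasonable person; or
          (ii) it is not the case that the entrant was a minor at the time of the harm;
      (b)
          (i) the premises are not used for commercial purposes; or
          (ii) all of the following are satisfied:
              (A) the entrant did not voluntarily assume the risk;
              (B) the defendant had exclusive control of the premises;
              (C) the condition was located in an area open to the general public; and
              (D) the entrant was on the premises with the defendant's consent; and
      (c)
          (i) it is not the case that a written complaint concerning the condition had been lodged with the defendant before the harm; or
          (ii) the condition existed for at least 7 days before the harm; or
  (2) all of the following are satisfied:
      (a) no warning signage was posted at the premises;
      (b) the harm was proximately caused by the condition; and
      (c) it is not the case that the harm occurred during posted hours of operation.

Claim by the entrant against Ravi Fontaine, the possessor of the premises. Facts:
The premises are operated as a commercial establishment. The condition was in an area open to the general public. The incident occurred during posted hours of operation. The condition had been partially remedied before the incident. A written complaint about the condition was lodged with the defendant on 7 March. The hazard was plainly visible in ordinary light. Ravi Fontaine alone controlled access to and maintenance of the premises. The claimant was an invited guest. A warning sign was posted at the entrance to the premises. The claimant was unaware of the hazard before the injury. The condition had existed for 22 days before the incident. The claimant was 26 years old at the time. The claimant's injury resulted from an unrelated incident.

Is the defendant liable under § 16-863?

(i) not open/obvious — fails.
(ii) not (entrant a minor) — satisfied.
(a): F OR T → true.
(i) not (commercial use) — not met.
(A) no assumed risk — met.
(B) exclusive control — satisfied.
(C) public area — holds.
(D) consent to enter — met.
So (ii) is satisfied (T AND T AND T AND T).
So (b) is satisfied (F OR T).
(i) not (complaint lodged) — not met.
(ii) condition ≥7 days old — met.
So (c) is satisfied (F OR T).
(1) = T AND T AND T = true.
(a) no signage posted — not satisfied.
(b) proximate cause — fails.
(c) not (during posted hours) — not met.
(2): F AND F AND F → false.
So Overall is satisfied (T OR F).

Yes — liable.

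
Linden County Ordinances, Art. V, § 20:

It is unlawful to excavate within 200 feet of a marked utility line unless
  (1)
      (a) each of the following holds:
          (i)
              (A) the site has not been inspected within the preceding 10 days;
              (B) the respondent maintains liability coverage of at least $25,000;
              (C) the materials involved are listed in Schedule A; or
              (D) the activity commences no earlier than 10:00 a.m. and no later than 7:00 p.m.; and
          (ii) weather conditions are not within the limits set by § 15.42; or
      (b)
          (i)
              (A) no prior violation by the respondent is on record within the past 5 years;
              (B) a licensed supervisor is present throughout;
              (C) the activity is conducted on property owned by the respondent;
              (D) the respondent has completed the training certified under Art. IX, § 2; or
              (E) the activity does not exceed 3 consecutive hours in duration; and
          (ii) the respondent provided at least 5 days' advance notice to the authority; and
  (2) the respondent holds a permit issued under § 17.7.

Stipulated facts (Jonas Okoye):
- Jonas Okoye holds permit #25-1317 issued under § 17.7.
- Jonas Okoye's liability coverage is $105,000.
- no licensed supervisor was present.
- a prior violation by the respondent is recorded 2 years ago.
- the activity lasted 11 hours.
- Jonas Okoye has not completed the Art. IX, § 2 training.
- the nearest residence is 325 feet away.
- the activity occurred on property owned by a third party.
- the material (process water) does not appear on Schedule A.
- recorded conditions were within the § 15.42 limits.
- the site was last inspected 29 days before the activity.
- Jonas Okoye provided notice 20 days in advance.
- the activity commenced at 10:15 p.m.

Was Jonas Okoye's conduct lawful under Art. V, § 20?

No — unlawful.

(A) not (site inspected) — satisfied.
(B) coverage ≥ $25,000 — satisfied.
(C) Schedule A material — not met.
(D) start within hours — not met.
(i): T OR T OR F OR F → true.
(ii) not (weather ok) — not satisfied.
(a) = T AND F = false.
(A) no prior violation — not met.
(B) supervisor present — not met.
(C) own property — fails.
(D) training certified — not satisfied.
(E) ≤ 3 hrs duration — not satisfied.
(i): F OR F OR F OR F OR F → false.
(ii) ≥5 days' notice — met.
So (b) is not satisfied (F AND T).
(1): F OR F → false.
(2) holds permit — satisfied.
Overall = F AND T = false.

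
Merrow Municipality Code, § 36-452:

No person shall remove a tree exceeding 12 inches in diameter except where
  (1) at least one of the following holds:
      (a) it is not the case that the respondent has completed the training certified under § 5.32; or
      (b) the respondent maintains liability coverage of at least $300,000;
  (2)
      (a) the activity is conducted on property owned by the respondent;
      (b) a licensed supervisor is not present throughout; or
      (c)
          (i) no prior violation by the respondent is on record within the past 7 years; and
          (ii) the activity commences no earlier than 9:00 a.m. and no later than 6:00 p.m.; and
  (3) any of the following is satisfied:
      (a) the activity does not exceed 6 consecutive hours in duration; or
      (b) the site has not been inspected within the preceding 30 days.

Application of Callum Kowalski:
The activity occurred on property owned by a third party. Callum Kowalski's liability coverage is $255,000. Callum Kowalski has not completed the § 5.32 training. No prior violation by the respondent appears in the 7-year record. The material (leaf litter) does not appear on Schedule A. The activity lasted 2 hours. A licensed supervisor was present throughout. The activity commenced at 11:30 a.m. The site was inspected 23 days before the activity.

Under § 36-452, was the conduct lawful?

(a) not (training certified) — holds.
(b) coverage ≥ $300,000 — not met.
(1): T OR F → true.
(a) own property — fails.
(b) not (supervisor present) — not met.
(i) no prior violation — met.
(ii) start within hours — holds.
So (c) is satisfied (T AND T).
(2): F OR F OR T → true.
(a) ≤ 6 hrs duration — met.
(b) not (site inspected) — not satisfied.
(3): T OR F → true.
So Overall is satisfied (T AND T AND T).

Yes — lawful.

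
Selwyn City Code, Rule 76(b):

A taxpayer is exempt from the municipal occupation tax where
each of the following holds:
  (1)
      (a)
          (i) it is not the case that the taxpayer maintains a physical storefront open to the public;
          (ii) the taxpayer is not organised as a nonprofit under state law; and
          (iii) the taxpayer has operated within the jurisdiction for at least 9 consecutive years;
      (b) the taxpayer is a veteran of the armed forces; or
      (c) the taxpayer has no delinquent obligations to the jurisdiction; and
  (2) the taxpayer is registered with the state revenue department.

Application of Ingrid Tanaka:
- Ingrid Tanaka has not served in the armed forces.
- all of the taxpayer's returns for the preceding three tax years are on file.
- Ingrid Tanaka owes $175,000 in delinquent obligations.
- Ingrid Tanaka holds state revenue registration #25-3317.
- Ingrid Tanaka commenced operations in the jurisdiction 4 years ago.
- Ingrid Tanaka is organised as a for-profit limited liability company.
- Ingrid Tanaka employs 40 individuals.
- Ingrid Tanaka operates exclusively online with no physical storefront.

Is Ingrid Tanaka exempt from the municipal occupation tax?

No — not exempt.

(i) not (has storefront) — holds.
(ii) not (nonprofit) — satisfied.
(iii) ≥ 9 yrs in jurisdiction — fails.
(a) = T AND T AND F = false.
(b) veteran — not met.
(c) no delinquency — not met.
So (1) is not satisfied (F OR F OR F).
(2) state-registered — satisfied.
So Overall is not satisfied (F AND T).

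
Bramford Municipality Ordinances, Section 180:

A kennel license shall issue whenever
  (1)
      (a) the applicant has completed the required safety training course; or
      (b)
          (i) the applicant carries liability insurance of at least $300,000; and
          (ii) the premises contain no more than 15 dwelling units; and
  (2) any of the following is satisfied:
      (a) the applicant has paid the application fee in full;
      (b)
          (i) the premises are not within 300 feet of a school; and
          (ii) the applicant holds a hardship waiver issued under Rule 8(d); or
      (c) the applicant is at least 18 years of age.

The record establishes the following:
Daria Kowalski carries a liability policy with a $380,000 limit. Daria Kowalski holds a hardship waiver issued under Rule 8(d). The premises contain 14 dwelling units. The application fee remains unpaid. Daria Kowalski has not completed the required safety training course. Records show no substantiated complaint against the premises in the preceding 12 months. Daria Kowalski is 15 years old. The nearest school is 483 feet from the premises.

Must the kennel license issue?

Yes — granted.

(a) safety training — fails.
(i) insurance ≥ $300,000 — satisfied.
(ii) ≤ 15 units — holds.
So (b) is satisfied (T AND T).
(1) = F OR T = true.
(a) fee paid — fails.
(i) ≥300 ft from school — satisfied.
(ii) hardship waiver — met.
(b) = T AND T = true.
(c) age ≥ 18 — not met.
So (2) is satisfied (F OR T OR F).
So Overall is satisfied (T AND T).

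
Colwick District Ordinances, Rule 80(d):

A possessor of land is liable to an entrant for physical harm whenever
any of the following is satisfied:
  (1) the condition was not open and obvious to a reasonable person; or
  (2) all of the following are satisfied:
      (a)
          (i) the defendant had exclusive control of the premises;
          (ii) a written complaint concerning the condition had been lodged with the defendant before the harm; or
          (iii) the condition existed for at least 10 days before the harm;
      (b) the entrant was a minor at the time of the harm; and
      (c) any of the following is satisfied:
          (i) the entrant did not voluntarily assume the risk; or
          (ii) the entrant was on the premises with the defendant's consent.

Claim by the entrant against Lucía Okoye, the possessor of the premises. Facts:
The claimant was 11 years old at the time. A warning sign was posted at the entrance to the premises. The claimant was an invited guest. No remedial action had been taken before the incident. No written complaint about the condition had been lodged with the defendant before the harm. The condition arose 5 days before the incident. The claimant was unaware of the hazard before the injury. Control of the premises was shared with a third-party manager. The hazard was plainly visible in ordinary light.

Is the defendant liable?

(1) not open/obvious — not met.
(i) exclusive control — not satisfied.
(ii) complaint lodged — not met.
(iii) condition ≥10 days old — not met.
So (a) is not satisfied (F OR F OR F).
(b) entrant a minor — satisfied.
(i) no assumed risk — met.
(ii) consent to enter — met.
So (c) is satisfied (T OR T).
So (2) is not satisfied (F AND T AND T).
Overall = F OR F = false.

No — not liable.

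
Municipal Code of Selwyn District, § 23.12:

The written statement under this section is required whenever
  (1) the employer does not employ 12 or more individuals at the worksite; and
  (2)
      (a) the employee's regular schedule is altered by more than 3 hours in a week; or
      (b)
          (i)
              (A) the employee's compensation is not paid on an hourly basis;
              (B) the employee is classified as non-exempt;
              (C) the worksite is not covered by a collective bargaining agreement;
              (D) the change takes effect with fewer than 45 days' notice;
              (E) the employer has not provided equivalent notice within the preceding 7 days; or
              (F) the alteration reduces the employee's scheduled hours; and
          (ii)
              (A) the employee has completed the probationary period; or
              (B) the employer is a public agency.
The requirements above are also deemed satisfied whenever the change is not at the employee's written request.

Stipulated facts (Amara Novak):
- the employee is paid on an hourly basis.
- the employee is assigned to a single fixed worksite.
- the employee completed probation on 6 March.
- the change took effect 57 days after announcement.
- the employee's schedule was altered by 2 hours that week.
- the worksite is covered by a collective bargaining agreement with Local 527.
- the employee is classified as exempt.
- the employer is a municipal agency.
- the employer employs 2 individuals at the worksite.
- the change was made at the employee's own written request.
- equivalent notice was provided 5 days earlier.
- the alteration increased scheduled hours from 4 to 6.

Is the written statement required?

(1) not (≥ 12 at site) — satisfied.
(a) schedule shift > 3h — fails.
(A) not (hourly-paid) — fails.
(B) non-exempt — fails.
(C) no CBA — not met.
(D) < 45 days' notice — fails.
(E) no recent notice — fails.
(F) hours reduced — fails.
(i): F OR F OR F OR F OR F OR F → false.
(A) past probation — satisfied.
(B) public agency — satisfied.
(ii): T OR T → true.
So (b) is not satisfied (F AND T).
(2) = F OR F = false.
Overall: T AND F → false.
Exception (not employee-requested) — not satisfied.
Result: main false OR exception false → false.

No — not required.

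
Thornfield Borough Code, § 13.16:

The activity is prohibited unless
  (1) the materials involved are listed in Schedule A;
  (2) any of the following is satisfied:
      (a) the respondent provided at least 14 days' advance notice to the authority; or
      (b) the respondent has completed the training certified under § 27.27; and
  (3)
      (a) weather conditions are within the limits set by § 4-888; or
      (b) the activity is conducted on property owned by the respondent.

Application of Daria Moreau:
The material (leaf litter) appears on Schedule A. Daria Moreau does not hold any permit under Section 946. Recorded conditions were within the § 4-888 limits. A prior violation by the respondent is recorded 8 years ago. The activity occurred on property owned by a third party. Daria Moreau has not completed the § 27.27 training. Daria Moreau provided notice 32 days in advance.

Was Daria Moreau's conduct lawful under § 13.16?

Yes — lawful.

(1) Schedule A material — met.
(a) ≥14 days' notice — satisfied.
(b) training certified — not met.
(2): T OR F → true.
(a) weather ok — holds.
(b) own property — not met.
(3): T OR F → true.
So Overall is satisfied (T AND T AND T).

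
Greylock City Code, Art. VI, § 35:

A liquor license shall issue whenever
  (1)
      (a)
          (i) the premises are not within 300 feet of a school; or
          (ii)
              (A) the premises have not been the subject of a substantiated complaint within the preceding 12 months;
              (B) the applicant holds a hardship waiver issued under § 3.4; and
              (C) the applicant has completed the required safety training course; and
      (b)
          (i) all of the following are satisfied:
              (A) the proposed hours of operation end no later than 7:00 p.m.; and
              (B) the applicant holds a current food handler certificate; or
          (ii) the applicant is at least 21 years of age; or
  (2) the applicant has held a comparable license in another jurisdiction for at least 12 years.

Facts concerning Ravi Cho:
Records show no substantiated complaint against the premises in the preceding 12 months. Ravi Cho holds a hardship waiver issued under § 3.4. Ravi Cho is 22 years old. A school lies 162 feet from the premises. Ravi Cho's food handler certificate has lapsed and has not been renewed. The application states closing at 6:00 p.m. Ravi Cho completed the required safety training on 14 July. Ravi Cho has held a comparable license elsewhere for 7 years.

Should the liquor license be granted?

Yes — granted.

(i) ≥300 ft from school — not satisfied.
(A) no complaint in 12 mo. — satisfied.
(B) hardship waiver — holds.
(C) safety training — met.
(ii) = T AND T AND T = true.
(a): F OR T → true.
(A) closes by 7 p.m. — satisfied.
(B) food handler cert. — fails.
(i) = T AND F = false.
(ii) age ≥ 21 — satisfied.
(b): F OR T → true.
So (1) is satisfied (T AND T).
(2) prior license ≥ 12 yr — not satisfied.
So Overall is satisfied (T OR F).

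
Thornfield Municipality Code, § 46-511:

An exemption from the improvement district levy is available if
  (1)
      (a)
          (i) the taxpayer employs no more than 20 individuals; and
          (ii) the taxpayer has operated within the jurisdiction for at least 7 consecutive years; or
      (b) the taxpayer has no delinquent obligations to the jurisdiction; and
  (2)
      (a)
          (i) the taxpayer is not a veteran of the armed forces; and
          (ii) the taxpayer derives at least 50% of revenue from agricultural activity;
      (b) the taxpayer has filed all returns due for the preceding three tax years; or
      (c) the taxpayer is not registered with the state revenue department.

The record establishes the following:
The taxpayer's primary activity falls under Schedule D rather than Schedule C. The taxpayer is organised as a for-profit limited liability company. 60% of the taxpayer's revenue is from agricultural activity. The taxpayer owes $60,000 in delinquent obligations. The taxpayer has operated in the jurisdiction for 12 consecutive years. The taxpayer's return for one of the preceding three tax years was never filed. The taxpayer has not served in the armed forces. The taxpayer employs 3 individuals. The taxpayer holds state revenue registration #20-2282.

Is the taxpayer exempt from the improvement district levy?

(i) ≤ 20 employees — holds.
(ii) ≥ 7 yrs in jurisdiction — met.
(a): T AND T → true.
(b) no delinquency — not met.
(1) = T OR F = true.
(i) not (veteran) — satisfied.
(ii) ≥50% agricultural — met.
(a) = T AND T = true.
(b) returns current — fails.
(c) not (state-registered) — not satisfied.
(2): T OR F OR F → true.
Overall = T AND T = true.

Yes — exempt.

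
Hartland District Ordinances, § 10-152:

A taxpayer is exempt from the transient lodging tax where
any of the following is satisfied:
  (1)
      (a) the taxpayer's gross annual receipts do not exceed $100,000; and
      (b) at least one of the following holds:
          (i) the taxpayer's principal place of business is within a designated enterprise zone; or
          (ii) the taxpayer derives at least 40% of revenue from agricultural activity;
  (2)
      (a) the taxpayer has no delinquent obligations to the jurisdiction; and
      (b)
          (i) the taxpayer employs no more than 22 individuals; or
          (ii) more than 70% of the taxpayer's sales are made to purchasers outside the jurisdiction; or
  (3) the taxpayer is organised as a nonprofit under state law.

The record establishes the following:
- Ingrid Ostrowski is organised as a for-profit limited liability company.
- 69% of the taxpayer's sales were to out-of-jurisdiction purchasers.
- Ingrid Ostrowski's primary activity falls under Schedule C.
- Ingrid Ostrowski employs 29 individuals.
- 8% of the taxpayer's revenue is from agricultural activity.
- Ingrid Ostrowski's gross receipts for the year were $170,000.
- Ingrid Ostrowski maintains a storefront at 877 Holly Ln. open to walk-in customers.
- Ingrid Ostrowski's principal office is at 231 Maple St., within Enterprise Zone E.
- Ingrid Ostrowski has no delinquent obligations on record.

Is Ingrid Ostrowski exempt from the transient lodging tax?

(a) receipts ≤ $100,000 — not met.
(i) in enterprise zone — holds.
(ii) ≥40% agricultural — not met.
(b) = T OR F = true.
(1) = F AND T = false.
(a) no delinquency — satisfied.
(i) ≤ 22 employees — not satisfied.
(ii) >70% out-of-jur. sales — not satisfied.
(b) = F OR F = false.
So (2) is not satisfied (T AND F).
(3) nonprofit — not satisfied.
Overall = F OR F OR F = false.

No — not exempt.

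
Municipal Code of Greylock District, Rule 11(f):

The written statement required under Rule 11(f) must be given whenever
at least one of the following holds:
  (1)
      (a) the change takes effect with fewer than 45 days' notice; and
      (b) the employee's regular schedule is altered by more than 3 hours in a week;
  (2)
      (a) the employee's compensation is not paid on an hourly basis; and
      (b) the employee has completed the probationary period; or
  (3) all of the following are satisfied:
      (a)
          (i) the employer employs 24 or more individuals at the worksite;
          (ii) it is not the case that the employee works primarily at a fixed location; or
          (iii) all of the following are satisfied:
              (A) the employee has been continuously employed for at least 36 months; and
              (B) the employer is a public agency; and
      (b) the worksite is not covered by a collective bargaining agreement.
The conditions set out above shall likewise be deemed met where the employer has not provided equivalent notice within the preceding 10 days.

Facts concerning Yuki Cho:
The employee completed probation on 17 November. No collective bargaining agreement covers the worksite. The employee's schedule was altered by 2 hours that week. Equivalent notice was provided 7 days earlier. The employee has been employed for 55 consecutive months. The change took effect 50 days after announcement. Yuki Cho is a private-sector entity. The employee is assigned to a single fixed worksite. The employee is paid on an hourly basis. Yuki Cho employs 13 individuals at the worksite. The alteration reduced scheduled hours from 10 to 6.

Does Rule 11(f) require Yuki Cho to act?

No — not required.

(a) < 45 days' notice — not satisfied.
(b) schedule shift > 3h — not satisfied.
(1) = F AND F = false.
(a) not (hourly-paid) — not satisfied.
(b) past probation — holds.
So (2) is not satisfied (F AND T).
(i) ≥ 24 at site — fails.
(ii) not (fixed location) — not met.
(A) tenure ≥ 36 mo. — holds.
(B) public agency — fails.
So (iii) is not satisfied (T AND F).
(a): F OR F OR F → false.
(b) no CBA — holds.
(3) = F AND T = false.
Overall: F OR F OR F → false.
Exception (no recent notice) — not satisfied.
Result: main false OR exception false → false.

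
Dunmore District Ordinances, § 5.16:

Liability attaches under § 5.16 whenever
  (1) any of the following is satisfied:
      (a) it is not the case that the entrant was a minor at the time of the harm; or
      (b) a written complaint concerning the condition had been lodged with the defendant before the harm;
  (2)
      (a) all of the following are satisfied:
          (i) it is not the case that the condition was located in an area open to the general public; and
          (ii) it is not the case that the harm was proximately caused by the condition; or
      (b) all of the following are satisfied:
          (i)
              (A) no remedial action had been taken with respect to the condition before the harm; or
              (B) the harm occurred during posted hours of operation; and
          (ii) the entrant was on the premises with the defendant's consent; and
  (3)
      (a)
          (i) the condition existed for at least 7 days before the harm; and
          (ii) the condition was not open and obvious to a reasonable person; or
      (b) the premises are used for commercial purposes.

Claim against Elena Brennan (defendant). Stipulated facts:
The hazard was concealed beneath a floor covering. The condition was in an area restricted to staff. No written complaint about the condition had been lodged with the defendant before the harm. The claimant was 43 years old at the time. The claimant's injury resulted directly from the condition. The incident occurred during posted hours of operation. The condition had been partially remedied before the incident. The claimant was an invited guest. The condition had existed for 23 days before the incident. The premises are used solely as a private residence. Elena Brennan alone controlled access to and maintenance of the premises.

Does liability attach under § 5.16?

Yes — liable.

(a) not (entrant a minor) — satisfied.
(b) complaint lodged — not satisfied.
(1) = T OR F = true.
(i) not (public area) — holds.
(ii) not (proximate cause) — not met.
(a): T AND F → false.
(A) no remedial action — not met.
(B) during posted hours — satisfied.
So (i) is satisfied (F OR T).
(ii) consent to enter — met.
So (b) is satisfied (T AND T).
(2) = F OR T = true.
(i) condition ≥7 days old — holds.
(ii) not open/obvious — met.
(a) = T AND T = true.
(b) commercial use — not met.
So (3) is satisfied (T OR F).
Overall = T AND T AND T = true.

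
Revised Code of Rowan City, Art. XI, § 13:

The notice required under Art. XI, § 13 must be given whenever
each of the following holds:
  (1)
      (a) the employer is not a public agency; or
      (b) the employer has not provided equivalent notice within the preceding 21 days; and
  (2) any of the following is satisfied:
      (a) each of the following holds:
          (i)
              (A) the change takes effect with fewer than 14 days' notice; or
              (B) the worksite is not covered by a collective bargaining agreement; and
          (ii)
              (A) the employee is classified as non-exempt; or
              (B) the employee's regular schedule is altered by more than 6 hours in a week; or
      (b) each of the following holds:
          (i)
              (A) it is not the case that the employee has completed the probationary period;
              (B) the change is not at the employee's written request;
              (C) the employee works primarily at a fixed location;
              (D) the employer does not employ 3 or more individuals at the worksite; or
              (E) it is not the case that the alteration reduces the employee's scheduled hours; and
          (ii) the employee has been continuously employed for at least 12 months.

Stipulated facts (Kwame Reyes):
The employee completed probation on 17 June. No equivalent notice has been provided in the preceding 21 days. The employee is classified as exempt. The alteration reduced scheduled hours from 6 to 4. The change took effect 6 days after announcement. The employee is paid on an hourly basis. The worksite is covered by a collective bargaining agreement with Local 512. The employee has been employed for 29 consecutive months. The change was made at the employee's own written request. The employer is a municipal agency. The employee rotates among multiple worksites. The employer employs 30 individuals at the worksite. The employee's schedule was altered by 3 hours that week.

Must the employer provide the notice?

No — not required.

(a) not (public agency) — fails.
(b) no recent notice — met.
So (1) is satisfied (F OR T).
(A) < 14 days' notice — met.
(B) no CBA — fails.
So (i) is satisfied (T OR F).
(A) non-exempt — fails.
(B) schedule shift > 6h — fails.
(ii) = F OR F = false.
(a): T AND F → false.
(A) not (past probation) — not met.
(B) not employee-requested — fails.
(C) fixed location — not satisfied.
(D) not (≥ 3 at site) — not satisfied.
(E) not (hours reduced) — not met.
(i): F OR F OR F OR F OR F → false.
(ii) tenure ≥ 12 mo. — holds.
(b) = F AND T = false.
(2): F OR F → false.
Overall: T AND F → false.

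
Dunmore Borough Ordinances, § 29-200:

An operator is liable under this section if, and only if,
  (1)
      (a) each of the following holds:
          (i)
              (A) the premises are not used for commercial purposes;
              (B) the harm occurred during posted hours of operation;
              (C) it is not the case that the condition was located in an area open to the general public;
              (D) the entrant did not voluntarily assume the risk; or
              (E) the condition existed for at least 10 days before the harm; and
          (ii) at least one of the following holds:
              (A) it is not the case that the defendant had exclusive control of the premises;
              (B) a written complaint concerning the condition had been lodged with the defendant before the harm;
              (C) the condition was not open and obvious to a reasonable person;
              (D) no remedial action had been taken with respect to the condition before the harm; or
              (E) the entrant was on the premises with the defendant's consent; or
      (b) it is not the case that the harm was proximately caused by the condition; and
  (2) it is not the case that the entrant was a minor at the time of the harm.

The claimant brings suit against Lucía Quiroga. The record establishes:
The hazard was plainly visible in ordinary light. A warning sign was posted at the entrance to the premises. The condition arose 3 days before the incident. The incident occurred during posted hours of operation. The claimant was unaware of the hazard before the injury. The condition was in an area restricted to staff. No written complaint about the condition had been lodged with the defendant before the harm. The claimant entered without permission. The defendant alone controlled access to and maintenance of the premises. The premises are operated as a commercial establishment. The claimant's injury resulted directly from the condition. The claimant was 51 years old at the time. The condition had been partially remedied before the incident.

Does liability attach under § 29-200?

(A) not (commercial use) — not satisfied.
(B) during posted hours — met.
(C) not (public area) — holds.
(D) no assumed risk — met.
(E) condition ≥10 days old — fails.
(i): F OR T OR T OR T OR F → true.
(A) not (exclusive control) — fails.
(B) complaint lodged — fails.
(C) not open/obvious — fails.
(D) no remedial action — not satisfied.
(E) consent to enter — fails.
(ii) = F OR F OR F OR F OR F = false.
So (a) is not satisfied (T AND F).
(b) not (proximate cause) — not satisfied.
(1): F OR F → false.
(2) not (entrant a minor) — satisfied.
Overall = F AND T = false.

No — not liable.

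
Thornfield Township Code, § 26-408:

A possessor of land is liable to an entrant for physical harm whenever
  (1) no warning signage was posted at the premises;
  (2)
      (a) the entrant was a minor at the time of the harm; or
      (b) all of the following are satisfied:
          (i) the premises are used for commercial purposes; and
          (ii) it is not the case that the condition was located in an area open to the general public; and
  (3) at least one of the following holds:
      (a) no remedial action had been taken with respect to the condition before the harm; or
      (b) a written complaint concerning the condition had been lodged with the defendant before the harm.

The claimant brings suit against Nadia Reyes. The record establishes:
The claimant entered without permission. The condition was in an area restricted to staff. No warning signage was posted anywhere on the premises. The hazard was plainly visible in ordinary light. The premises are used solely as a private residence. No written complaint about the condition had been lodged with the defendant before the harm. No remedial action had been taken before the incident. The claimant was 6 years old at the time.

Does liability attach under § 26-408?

Yes — liable.

(1) no signage posted — met.
(a) entrant a minor — holds.
(i) commercial use — fails.
(ii) not (public area) — satisfied.
(b): F AND T → false.
(2) = T OR F = true.
(a) no remedial action — met.
(b) complaint lodged — not met.
(3): T OR F → true.
Overall: T AND T AND T → true.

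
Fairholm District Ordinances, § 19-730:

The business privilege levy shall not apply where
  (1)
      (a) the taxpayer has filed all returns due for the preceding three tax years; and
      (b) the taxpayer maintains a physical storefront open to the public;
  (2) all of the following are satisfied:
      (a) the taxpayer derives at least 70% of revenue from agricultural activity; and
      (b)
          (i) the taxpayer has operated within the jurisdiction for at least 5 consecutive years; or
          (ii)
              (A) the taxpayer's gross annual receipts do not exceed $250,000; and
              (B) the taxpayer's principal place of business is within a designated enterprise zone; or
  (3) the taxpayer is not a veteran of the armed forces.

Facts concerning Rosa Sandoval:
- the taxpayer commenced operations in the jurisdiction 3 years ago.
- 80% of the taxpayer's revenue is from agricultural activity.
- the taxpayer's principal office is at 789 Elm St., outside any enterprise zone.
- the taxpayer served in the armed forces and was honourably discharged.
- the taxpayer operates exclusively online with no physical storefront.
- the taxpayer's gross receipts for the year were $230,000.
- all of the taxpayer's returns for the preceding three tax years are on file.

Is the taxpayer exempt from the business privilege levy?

(a) returns current — holds.
(b) has storefront — fails.
(1) = T AND F = false.
(a) ≥70% agricultural — met.
(i) ≥ 5 yrs in jurisdiction — not satisfied.
(A) receipts ≤ $250,000 — satisfied.
(B) in enterprise zone — fails.
So (ii) is not satisfied (T AND F).
So (b) is not satisfied (F OR F).
(2) = T AND F = false.
(3) not (veteran) — not satisfied.
So Overall is not satisfied (F OR F OR F).

No — not exempt.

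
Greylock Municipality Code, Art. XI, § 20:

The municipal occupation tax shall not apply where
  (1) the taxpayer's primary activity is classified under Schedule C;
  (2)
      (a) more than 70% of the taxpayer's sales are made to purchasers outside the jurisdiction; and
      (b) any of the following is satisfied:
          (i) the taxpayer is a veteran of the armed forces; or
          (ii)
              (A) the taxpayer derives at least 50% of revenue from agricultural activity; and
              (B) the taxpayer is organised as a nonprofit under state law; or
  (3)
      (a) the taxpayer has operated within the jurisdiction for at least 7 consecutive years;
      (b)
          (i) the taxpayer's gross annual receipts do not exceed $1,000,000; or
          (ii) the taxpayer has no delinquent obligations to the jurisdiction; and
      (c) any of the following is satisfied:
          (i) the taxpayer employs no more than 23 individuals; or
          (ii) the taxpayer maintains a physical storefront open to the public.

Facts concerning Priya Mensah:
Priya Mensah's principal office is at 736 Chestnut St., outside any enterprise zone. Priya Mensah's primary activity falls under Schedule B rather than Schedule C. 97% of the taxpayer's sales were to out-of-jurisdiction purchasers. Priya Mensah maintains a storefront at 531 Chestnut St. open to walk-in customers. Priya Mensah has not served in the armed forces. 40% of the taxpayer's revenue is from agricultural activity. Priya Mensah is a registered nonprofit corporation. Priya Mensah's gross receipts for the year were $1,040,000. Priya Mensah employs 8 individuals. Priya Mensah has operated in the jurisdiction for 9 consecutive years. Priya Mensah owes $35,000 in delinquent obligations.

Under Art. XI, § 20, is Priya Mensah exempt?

No — not exempt.

(1) Schedule C activity — fails.
(a) >70% out-of-jur. sales — satisfied.
(i) veteran — not satisfied.
(A) ≥50% agricultural — fails.
(B) nonprofit — satisfied.
So (ii) is not satisfied (F AND T).
(b): F OR F → false.
(2) = T AND F = false.
(a) ≥ 7 yrs in jurisdiction — met.
(i) receipts ≤ $1,000,000 — fails.
(ii) no delinquency — fails.
(b): F OR F → false.
(i) ≤ 23 employees — holds.
(ii) has storefront — met.
So (c) is satisfied (T OR T).
(3) = T AND F AND T = false.
Overall = F OR F OR F = false.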